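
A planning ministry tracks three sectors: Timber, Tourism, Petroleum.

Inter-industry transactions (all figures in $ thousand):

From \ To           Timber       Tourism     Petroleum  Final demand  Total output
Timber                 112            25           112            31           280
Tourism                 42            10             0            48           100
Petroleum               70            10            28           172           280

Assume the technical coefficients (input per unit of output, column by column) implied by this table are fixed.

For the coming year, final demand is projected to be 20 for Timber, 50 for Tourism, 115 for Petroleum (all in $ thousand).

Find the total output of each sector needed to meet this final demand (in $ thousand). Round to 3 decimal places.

x_1 = 198.877, x_2 = 88.702, x_3 = 192.877

Technical coefficients a_ij = z_ij / X_j:
  a_11 = 112/280 = 0.40, a_21 = 42/280 = 0.15, a_31 = 70/280 = 0.25
  a_12 = 25/100 = 0.25, a_22 = 10/100 = 0.10, a_32 = 10/100 = 0.10
  a_13 = 112/280 = 0.40, a_23 = 0/280 = 0.00, a_33 = 28/280 = 0.10
I − A =
  [   0.60    -0.25    -0.40]
  [  -0.15     0.90     0.00]
  [  -0.25    -0.10     0.90]
Cofactors of I−A, C_ij = (−1)^(i+j)·(minor ij) (rows/columns in the sector order above):
  C_11 = (0.90)(0.90) − (0.00)(-0.10) = 0.8100
  C_12 = −[(-0.15)(0.90) − (0.00)(-0.25)] = 0.1350
  C_13 = (-0.15)(-0.10) − (0.90)(-0.25) = 0.2400
  C_21 = −[(-0.25)(0.90) − (-0.40)(-0.10)] = 0.2650
  C_22 = (0.60)(0.90) − (-0.40)(-0.25) = 0.4400
  C_23 = −[(0.60)(-0.10) − (-0.25)(-0.25)] = 0.1225
  C_31 = (-0.25)(0.00) − (-0.40)(0.90) = 0.3600
  C_32 = −[(0.60)(0.00) − (-0.40)(-0.15)] = 0.0600
  C_33 = (0.60)(0.90) − (-0.25)(-0.15) = 0.5025
det(I−A) = Σ_j (I−A)_1j·C_1j = (0.60)(0.8100) + (-0.25)(0.1350) + (-0.40)(0.2400) = 0.35625
adj(I−A) = Cᵀ =
  [ 0.8100   0.2650   0.3600]
  [ 0.1350   0.4400   0.0600]
  [ 0.2400   0.1225   0.5025]
(I − A)⁻¹ = adj(I−A) / det(I−A) ≈
  [   2.2737     0.7439     1.0105]
  [   0.3789     1.2351     0.1684]
  [   0.6737     0.3439     1.4105]
x = (I − A)⁻¹ d = adj(I−A)·d / det(I−A), with det(I−A) = 0.35625:
  x_1 = (0.8100·20 + 0.2650·50 + 0.3600·115) / 0.35625 = 70.85 / 0.35625 ≈ 198.877
  x_2 = (0.1350·20 + 0.4400·50 + 0.0600·115) / 0.35625 = 31.60 / 0.35625 ≈ 88.702
  x_3 = (0.2400·20 + 0.1225·50 + 0.5025·115) / 0.35625 = 68.7125 / 0.35625 ≈ 192.877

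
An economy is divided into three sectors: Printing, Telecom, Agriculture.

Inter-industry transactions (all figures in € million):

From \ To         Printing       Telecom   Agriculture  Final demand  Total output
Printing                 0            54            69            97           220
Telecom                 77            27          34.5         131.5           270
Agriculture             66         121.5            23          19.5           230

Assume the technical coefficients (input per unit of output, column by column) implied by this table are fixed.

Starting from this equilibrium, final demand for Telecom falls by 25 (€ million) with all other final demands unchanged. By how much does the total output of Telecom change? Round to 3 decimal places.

Δx_T = -37.344

Technical coefficients a_ij = z_ij / X_j:
  a_PP = 0/220 = 0.00, a_TP = 77/220 = 0.35, a_AP = 66/220 = 0.30
  a_PT = 54/270 = 0.20, a_TT = 27/270 = 0.10, a_AT = 121.5/270 = 0.45
  a_PA = 69/230 = 0.30, a_TA = 34.5/230 = 0.15, a_AA = 23/230 = 0.10
I − A =
  [   1.00    -0.20    -0.30]
  [  -0.35     0.90    -0.15]
  [  -0.30    -0.45     0.90]
Cofactors of I−A, C_ij = (−1)^(i+j)·(minor ij) (rows/columns in the sector order above):
  C_11 = (0.90)(0.90) − (-0.15)(-0.45) = 0.7425
  C_12 = −[(-0.35)(0.90) − (-0.15)(-0.30)] = 0.3600
  C_13 = (-0.35)(-0.45) − (0.90)(-0.30) = 0.4275
  C_21 = −[(-0.20)(0.90) − (-0.30)(-0.45)] = 0.3150
  C_22 = (1.00)(0.90) − (-0.30)(-0.30) = 0.8100
  C_23 = −[(1.00)(-0.45) − (-0.20)(-0.30)] = 0.5100
  C_31 = (-0.20)(-0.15) − (-0.30)(0.90) = 0.3000
  C_32 = −[(1.00)(-0.15) − (-0.30)(-0.35)] = 0.2550
  C_33 = (1.00)(0.90) − (-0.20)(-0.35) = 0.8300
det(I−A) = Σ_j (I−A)_1j·C_1j = (1.00)(0.7425) + (-0.20)(0.3600) + (-0.30)(0.4275) = 0.54225
adj(I−A) = Cᵀ =
  [ 0.7425   0.3150   0.3000]
  [ 0.3600   0.8100   0.2550]
  [ 0.4275   0.5100   0.8300]
(I − A)⁻¹ = adj(I−A) / det(I−A) ≈
  [   1.3693     0.5809     0.5533]
  [   0.6639     1.4938     0.4703]
  [   0.7884     0.9405     1.5307]
Δx = (I − A)⁻¹ Δd with Δd having -25 in the Telecom component and 0 elsewhere.
So Δx_T = L_TT · (-25), where L_TT = adj(I−A)_TT / det(I−A) = 0.8100 / 0.54225.
Δx_T = 0.8100 × (-25) / 0.54225 = -20.25 / 0.54225 ≈ -37.344.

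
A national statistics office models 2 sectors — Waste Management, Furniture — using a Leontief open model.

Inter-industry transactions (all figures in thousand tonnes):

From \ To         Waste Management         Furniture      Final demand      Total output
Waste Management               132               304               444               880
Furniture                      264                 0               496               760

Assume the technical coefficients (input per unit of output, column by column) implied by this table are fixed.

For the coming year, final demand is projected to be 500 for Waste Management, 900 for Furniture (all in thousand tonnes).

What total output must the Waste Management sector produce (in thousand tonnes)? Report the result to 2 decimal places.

Technical coefficients a_ij = z_ij / X_j:
  a_WW = 132/880 = 0.15, a_FW = 264/880 = 0.30
  a_WF = 304/760 = 0.40, a_FF = 0/760 = 0.00
I − A =
  [   0.85    -0.40]
  [  -0.30     1.00]
det(I−A) = (0.85)(1.00) − (-0.40)(-0.30) = 0.7300
adj(I−A) = [[1.00, 0.40], [0.30, 0.85]]
(I − A)⁻¹ = adj(I−A) / det(I−A) ≈
  [   1.3699     0.5479]
  [   0.4110     1.1644]
x = (I − A)⁻¹ d = adj(I−A)·d / det(I−A), with det(I−A) = 0.7300:
  x_W = (1.00·500 + 0.40·900) / 0.7300 = 860.00 / 0.7300 ≈ 1178.08
  x_F = (0.30·500 + 0.85·900) / 0.7300 = 915.00 / 0.7300 ≈ 1253.42

x_W = 1178.08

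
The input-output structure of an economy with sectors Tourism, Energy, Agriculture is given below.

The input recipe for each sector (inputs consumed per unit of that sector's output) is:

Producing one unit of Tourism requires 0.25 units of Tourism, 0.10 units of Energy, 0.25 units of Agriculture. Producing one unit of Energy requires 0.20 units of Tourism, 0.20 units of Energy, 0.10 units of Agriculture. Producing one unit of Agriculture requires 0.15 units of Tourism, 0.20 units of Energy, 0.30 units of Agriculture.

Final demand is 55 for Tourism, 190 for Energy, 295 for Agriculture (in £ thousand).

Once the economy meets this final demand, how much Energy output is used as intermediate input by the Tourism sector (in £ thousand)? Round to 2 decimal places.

z_21 = 30.43

I − A =
  [   0.75    -0.20    -0.15]
  [  -0.10     0.80    -0.20]
  [  -0.25    -0.10     0.70]
Cofactors of I−A, C_ij = (−1)^(i+j)·(minor ij) (rows/columns in the sector order above):
  C_11 = (0.80)(0.70) − (-0.20)(-0.10) = 0.5400
  C_12 = −[(-0.10)(0.70) − (-0.20)(-0.25)] = 0.1200
  C_13 = (-0.10)(-0.10) − (0.80)(-0.25) = 0.2100
  C_21 = −[(-0.20)(0.70) − (-0.15)(-0.10)] = 0.1550
  C_22 = (0.75)(0.70) − (-0.15)(-0.25) = 0.4875
  C_23 = −[(0.75)(-0.10) − (-0.20)(-0.25)] = 0.1250
  C_31 = (-0.20)(-0.20) − (-0.15)(0.80) = 0.1600
  C_32 = −[(0.75)(-0.20) − (-0.15)(-0.10)] = 0.1650
  C_33 = (0.75)(0.80) − (-0.20)(-0.10) = 0.5800
det(I−A) = Σ_j (I−A)_1j·C_1j = (0.75)(0.5400) + (-0.20)(0.1200) + (-0.15)(0.2100) = 0.3495
adj(I−A) = Cᵀ =
  [ 0.5400   0.1550   0.1600]
  [ 0.1200   0.4875   0.1650]
  [ 0.2100   0.1250   0.5800]
(I − A)⁻¹ = adj(I−A) / det(I−A) ≈
  [   1.5451     0.4435     0.4578]
  [   0.3433     1.3948     0.4721]
  [   0.6009     0.3577     1.6595]
First solve x = (I − A)⁻¹ d = adj(I−A)·d / det(I−A); in particular x_1 = (0.5400·55 + 0.1550·190 + 0.1600·295) / 0.3495 = 106.35 / 0.3495 ≈ 304.2918.
Intermediate flow from 2 to 1: z_21 = a_21 · x_1 = 0.10 × 106.35 / 0.3495 = 10.635 / 0.3495 ≈ 30.43.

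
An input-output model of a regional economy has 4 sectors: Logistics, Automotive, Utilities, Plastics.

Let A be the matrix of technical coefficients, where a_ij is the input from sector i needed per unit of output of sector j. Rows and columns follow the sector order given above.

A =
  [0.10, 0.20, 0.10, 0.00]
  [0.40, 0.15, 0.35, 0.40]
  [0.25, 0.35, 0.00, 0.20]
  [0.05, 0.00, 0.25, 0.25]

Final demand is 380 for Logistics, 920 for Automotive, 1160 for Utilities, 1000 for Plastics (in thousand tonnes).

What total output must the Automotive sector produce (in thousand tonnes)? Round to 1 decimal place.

x_A = 4921.4

I − A =
  [   0.90    -0.20    -0.10     0.00]
  [  -0.40     0.85    -0.35    -0.40]
  [  -0.25    -0.35     1.00    -0.20]
  [  -0.05     0.00    -0.25     0.75]
Compute the cofactors C_ij = (−1)^(i+j)·(3×3 minor ij) of I−A; the adjugate is their transpose:
adj(I−A) = Cᵀ =
  [ 0.468125   0.166250   0.136250   0.125000]
  [ 0.394125   0.610250   0.358250   0.421000]
  [ 0.279875   0.275750   0.509750   0.283000]
  [ 0.124500   0.103000   0.179000   0.522000]
det(I−A) = Σ_j (I−A)_1j·C_1j = (0.90)(0.468125) + (-0.20)(0.394125) + (-0.10)(0.279875) + (0.00)(0.124500) = 0.3145
(I − A)⁻¹ = adj(I−A) / det(I−A) ≈
  [   1.4885     0.5286     0.4332     0.3975]
  [   1.2532     1.9404     1.1391     1.3386]
  [   0.8899     0.8768     1.6208     0.8998]
  [   0.3959     0.3275     0.5692     1.6598]
x = (I − A)⁻¹ d = adj(I−A)·d / det(I−A), with det(I−A) = 0.3145:
  x_L = (0.468125·380 + 0.166250·920 + 0.136250·1160 + 0.125000·1000) / 0.3145 = 613.8875 / 0.3145 ≈ 1951.9
  x_A = (0.394125·380 + 0.610250·920 + 0.358250·1160 + 0.421000·1000) / 0.3145 = 1547.7675 / 0.3145 ≈ 4921.4
  x_U = (0.279875·380 + 0.275750·920 + 0.509750·1160 + 0.283000·1000) / 0.3145 = 1234.3525 / 0.3145 ≈ 3924.8
  x_P = (0.124500·380 + 0.103000·920 + 0.179000·1160 + 0.522000·1000) / 0.3145 = 871.71 / 0.3145 ≈ 2771.7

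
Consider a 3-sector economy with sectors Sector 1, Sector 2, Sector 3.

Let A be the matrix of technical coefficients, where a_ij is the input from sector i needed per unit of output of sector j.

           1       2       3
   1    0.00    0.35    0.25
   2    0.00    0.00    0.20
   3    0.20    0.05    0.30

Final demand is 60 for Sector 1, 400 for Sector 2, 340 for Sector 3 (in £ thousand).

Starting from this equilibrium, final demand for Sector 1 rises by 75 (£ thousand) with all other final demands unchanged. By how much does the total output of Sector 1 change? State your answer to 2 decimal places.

Δx_1 = 82.67

I − A =
  [   1.00    -0.35    -0.25]
  [   0.00     1.00    -0.20]
  [  -0.20    -0.05     0.70]
Cofactors of I−A, C_ij = (−1)^(i+j)·(minor ij) (rows/columns in the sector order above):
  C_11 = (1.00)(0.70) − (-0.20)(-0.05) = 0.6900
  C_12 = −[(0.00)(0.70) − (-0.20)(-0.20)] = 0.0400
  C_13 = (0.00)(-0.05) − (1.00)(-0.20) = 0.2000
  C_21 = −[(-0.35)(0.70) − (-0.25)(-0.05)] = 0.2575
  C_22 = (1.00)(0.70) − (-0.25)(-0.20) = 0.6500
  C_23 = −[(1.00)(-0.05) − (-0.35)(-0.20)] = 0.1200
  C_31 = (-0.35)(-0.20) − (-0.25)(1.00) = 0.3200
  C_32 = −[(1.00)(-0.20) − (-0.25)(0.00)] = 0.2000
  C_33 = (1.00)(1.00) − (-0.35)(0.00) = 1.0000
det(I−A) = Σ_j (I−A)_1j·C_1j = (1.00)(0.6900) + (-0.35)(0.0400) + (-0.25)(0.2000) = 0.6260
adj(I−A) = Cᵀ =
  [ 0.6900   0.2575   0.3200]
  [ 0.0400   0.6500   0.2000]
  [ 0.2000   0.1200   1.0000]
(I − A)⁻¹ = adj(I−A) / det(I−A) ≈
  [   1.1022     0.4113     0.5112]
  [   0.0639     1.0383     0.3195]
  [   0.3195     0.1917     1.5974]
Δx = (I − A)⁻¹ Δd with Δd having +75 in the Sector 1 component and 0 elsewhere.
So Δx_1 = L_11 · (+75), where L_11 = adj(I−A)_11 / det(I−A) = 0.6900 / 0.6260.
Δx_1 = 0.6900 × (+75) / 0.6260 = 51.75 / 0.6260 ≈ 82.67.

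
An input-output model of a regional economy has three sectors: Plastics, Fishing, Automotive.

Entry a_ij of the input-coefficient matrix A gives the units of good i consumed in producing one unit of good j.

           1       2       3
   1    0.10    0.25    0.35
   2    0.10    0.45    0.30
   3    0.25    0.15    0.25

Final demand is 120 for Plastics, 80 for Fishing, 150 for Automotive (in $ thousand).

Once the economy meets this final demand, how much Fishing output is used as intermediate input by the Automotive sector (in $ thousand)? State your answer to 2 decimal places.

z_23 = 130.82

I − A =
  [   0.90    -0.25    -0.35]
  [  -0.10     0.55    -0.30]
  [  -0.25    -0.15     0.75]
Cofactors of I−A, C_ij = (−1)^(i+j)·(minor ij) (rows/columns in the sector order above):
  C_11 = (0.55)(0.75) − (-0.30)(-0.15) = 0.3675
  C_12 = −[(-0.10)(0.75) − (-0.30)(-0.25)] = 0.1500
  C_13 = (-0.10)(-0.15) − (0.55)(-0.25) = 0.1525
  C_21 = −[(-0.25)(0.75) − (-0.35)(-0.15)] = 0.2400
  C_22 = (0.90)(0.75) − (-0.35)(-0.25) = 0.5875
  C_23 = −[(0.90)(-0.15) − (-0.25)(-0.25)] = 0.1975
  C_31 = (-0.25)(-0.30) − (-0.35)(0.55) = 0.2675
  C_32 = −[(0.90)(-0.30) − (-0.35)(-0.10)] = 0.3050
  C_33 = (0.90)(0.55) − (-0.25)(-0.10) = 0.4700
det(I−A) = Σ_j (I−A)_1j·C_1j = (0.90)(0.3675) + (-0.25)(0.1500) + (-0.35)(0.1525) = 0.239875
adj(I−A) = Cᵀ =
  [ 0.3675   0.2400   0.2675]
  [ 0.1500   0.5875   0.3050]
  [ 0.1525   0.1975   0.4700]
(I − A)⁻¹ = adj(I−A) / det(I−A) ≈
  [   1.5320     1.0005     1.1152]
  [   0.6253     2.4492     1.2715]
  [   0.6357     0.8233     1.9594]
First solve x = (I − A)⁻¹ d = adj(I−A)·d / det(I−A); in particular x_3 = (0.1525·120 + 0.1975·80 + 0.4700·150) / 0.239875 = 104.60 / 0.239875 ≈ 436.0604.
Intermediate flow from 2 to 3: z_23 = a_23 · x_3 = 0.30 × 104.60 / 0.239875 = 31.38 / 0.239875 ≈ 130.82.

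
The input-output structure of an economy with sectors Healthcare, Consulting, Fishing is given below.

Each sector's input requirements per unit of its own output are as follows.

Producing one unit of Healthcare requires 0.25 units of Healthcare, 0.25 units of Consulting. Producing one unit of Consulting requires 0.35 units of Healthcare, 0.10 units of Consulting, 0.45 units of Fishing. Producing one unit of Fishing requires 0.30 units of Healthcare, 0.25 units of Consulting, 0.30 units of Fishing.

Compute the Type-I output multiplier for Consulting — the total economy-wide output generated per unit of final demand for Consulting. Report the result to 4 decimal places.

m_2 = 4.2388

I − A =
  [   0.75    -0.35    -0.30]
  [  -0.25     0.90    -0.25]
  [   0.00    -0.45     0.70]
Cofactors of I−A, C_ij = (−1)^(i+j)·(minor ij) (rows/columns in the sector order above):
  C_11 = (0.90)(0.70) − (-0.25)(-0.45) = 0.5175
  C_12 = −[(-0.25)(0.70) − (-0.25)(0.00)] = 0.1750
  C_13 = (-0.25)(-0.45) − (0.90)(0.00) = 0.1125
  C_21 = −[(-0.35)(0.70) − (-0.30)(-0.45)] = 0.3800
  C_22 = (0.75)(0.70) − (-0.30)(0.00) = 0.5250
  C_23 = −[(0.75)(-0.45) − (-0.35)(0.00)] = 0.3375
  C_31 = (-0.35)(-0.25) − (-0.30)(0.90) = 0.3575
  C_32 = −[(0.75)(-0.25) − (-0.30)(-0.25)] = 0.2625
  C_33 = (0.75)(0.90) − (-0.35)(-0.25) = 0.5875
det(I−A) = Σ_j (I−A)_1j·C_1j = (0.75)(0.5175) + (-0.35)(0.1750) + (-0.30)(0.1125) = 0.293125
adj(I−A) = Cᵀ =
  [ 0.5175   0.3800   0.3575]
  [ 0.1750   0.5250   0.2625]
  [ 0.1125   0.3375   0.5875]
(I − A)⁻¹ = adj(I−A) / det(I−A) ≈
  [   1.76546     1.29638     1.21962]
  [   0.59701     1.79104     0.89552]
  [   0.38380     1.15139     2.00426]
The output multiplier for sector j is the column-j sum of the Leontief inverse (I − A)⁻¹ = adj(I−A) / det(I−A).
Column 2 of adj(I−A): (0.3800, 0.5250, 0.3375); det(I−A) = 0.293125.
m_2 = (0.3800 + 0.5250 + 0.3375) / 0.293125 = 1.2425 / 0.293125 ≈ 4.2388.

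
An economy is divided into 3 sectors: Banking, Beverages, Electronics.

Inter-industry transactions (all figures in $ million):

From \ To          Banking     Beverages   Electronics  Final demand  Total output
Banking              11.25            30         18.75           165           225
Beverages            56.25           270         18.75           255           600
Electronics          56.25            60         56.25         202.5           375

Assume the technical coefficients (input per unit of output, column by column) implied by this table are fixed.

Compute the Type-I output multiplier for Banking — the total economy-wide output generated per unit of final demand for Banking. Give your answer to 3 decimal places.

m_1 = 2.024

Technical coefficients a_ij = z_ij / X_j:
  a_11 = 11.25/225 = 0.05, a_21 = 56.25/225 = 0.25, a_31 = 56.25/225 = 0.25
  a_12 = 30/600 = 0.05, a_22 = 270/600 = 0.45, a_32 = 60/600 = 0.10
  a_13 = 18.75/375 = 0.05, a_23 = 18.75/375 = 0.05, a_33 = 56.25/375 = 0.15
I − A =
  [   0.95    -0.05    -0.05]
  [  -0.25     0.55    -0.05]
  [  -0.25    -0.10     0.85]
Cofactors of I−A, C_ij = (−1)^(i+j)·(minor ij) (rows/columns in the sector order above):
  C_11 = (0.55)(0.85) − (-0.05)(-0.10) = 0.4625
  C_12 = −[(-0.25)(0.85) − (-0.05)(-0.25)] = 0.2250
  C_13 = (-0.25)(-0.10) − (0.55)(-0.25) = 0.1625
  C_21 = −[(-0.05)(0.85) − (-0.05)(-0.10)] = 0.0475
  C_22 = (0.95)(0.85) − (-0.05)(-0.25) = 0.7950
  C_23 = −[(0.95)(-0.10) − (-0.05)(-0.25)] = 0.1075
  C_31 = (-0.05)(-0.05) − (-0.05)(0.55) = 0.0300
  C_32 = −[(0.95)(-0.05) − (-0.05)(-0.25)] = 0.0600
  C_33 = (0.95)(0.55) − (-0.05)(-0.25) = 0.5100
det(I−A) = Σ_j (I−A)_1j·C_1j = (0.95)(0.4625) + (-0.05)(0.2250) + (-0.05)(0.1625) = 0.4200
adj(I−A) = Cᵀ =
  [ 0.4625   0.0475   0.0300]
  [ 0.2250   0.7950   0.0600]
  [ 0.1625   0.1075   0.5100]
(I − A)⁻¹ = adj(I−A) / det(I−A) ≈
  [   1.1012     0.1131     0.0714]
  [   0.5357     1.8929     0.1429]
  [   0.3869     0.2560     1.2143]
The output multiplier for sector j is the column-j sum of the Leontief inverse (I − A)⁻¹ = adj(I−A) / det(I−A).
Column 1 of adj(I−A): (0.4625, 0.2250, 0.1625); det(I−A) = 0.4200.
m_1 = (0.4625 + 0.2250 + 0.1625) / 0.4200 = 0.85 / 0.4200 ≈ 2.024.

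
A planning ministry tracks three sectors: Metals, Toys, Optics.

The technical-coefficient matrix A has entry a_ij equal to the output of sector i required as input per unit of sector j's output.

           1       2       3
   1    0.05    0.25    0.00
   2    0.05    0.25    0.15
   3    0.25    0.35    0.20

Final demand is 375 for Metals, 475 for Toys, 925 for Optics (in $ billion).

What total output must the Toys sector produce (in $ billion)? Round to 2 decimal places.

x_2 = 1042.19

I − A =
  [   0.95    -0.25     0.00]
  [  -0.05     0.75    -0.15]
  [  -0.25    -0.35     0.80]
Cofactors of I−A, C_ij = (−1)^(i+j)·(minor ij) (rows/columns in the sector order above):
  C_11 = (0.75)(0.80) − (-0.15)(-0.35) = 0.5475
  C_12 = −[(-0.05)(0.80) − (-0.15)(-0.25)] = 0.0775
  C_13 = (-0.05)(-0.35) − (0.75)(-0.25) = 0.2050
  C_21 = −[(-0.25)(0.80) − (0.00)(-0.35)] = 0.2000
  C_22 = (0.95)(0.80) − (0.00)(-0.25) = 0.7600
  C_23 = −[(0.95)(-0.35) − (-0.25)(-0.25)] = 0.3950
  C_31 = (-0.25)(-0.15) − (0.00)(0.75) = 0.0375
  C_32 = −[(0.95)(-0.15) − (0.00)(-0.05)] = 0.1425
  C_33 = (0.95)(0.75) − (-0.25)(-0.05) = 0.7000
det(I−A) = Σ_j (I−A)_1j·C_1j = (0.95)(0.5475) + (-0.25)(0.0775) + (0.00)(0.2050) = 0.50075
adj(I−A) = Cᵀ =
  [ 0.5475   0.2000   0.0375]
  [ 0.0775   0.7600   0.1425]
  [ 0.2050   0.3950   0.7000]
(I − A)⁻¹ = adj(I−A) / det(I−A) ≈
  [   1.0934     0.3994     0.0749]
  [   0.1548     1.5177     0.2846]
  [   0.4094     0.7888     1.3979]
x = (I − A)⁻¹ d = adj(I−A)·d / det(I−A), with det(I−A) = 0.50075:
  x_1 = (0.5475·375 + 0.2000·475 + 0.0375·925) / 0.50075 = 335.00 / 0.50075 ≈ 669.00
  x_2 = (0.0775·375 + 0.7600·475 + 0.1425·925) / 0.50075 = 521.875 / 0.50075 ≈ 1042.19
  x_3 = (0.2050·375 + 0.3950·475 + 0.7000·925) / 0.50075 = 912.00 / 0.50075 ≈ 1821.27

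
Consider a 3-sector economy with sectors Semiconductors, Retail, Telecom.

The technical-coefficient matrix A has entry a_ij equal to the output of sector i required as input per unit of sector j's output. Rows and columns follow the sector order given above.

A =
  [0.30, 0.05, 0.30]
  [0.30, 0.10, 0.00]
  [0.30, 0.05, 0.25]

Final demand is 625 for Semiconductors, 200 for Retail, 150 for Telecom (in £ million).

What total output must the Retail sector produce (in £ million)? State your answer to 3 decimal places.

x_2 = 641.717

I − A =
  [   0.70    -0.05    -0.30]
  [  -0.30     0.90     0.00]
  [  -0.30    -0.05     0.75]
Cofactors of I−A, C_ij = (−1)^(i+j)·(minor ij) (rows/columns in the sector order above):
  C_11 = (0.90)(0.75) − (0.00)(-0.05) = 0.6750
  C_12 = −[(-0.30)(0.75) − (0.00)(-0.30)] = 0.2250
  C_13 = (-0.30)(-0.05) − (0.90)(-0.30) = 0.2850
  C_21 = −[(-0.05)(0.75) − (-0.30)(-0.05)] = 0.0525
  C_22 = (0.70)(0.75) − (-0.30)(-0.30) = 0.4350
  C_23 = −[(0.70)(-0.05) − (-0.05)(-0.30)] = 0.0500
  C_31 = (-0.05)(0.00) − (-0.30)(0.90) = 0.2700
  C_32 = −[(0.70)(0.00) − (-0.30)(-0.30)] = 0.0900
  C_33 = (0.70)(0.90) − (-0.05)(-0.30) = 0.6150
det(I−A) = Σ_j (I−A)_1j·C_1j = (0.70)(0.6750) + (-0.05)(0.2250) + (-0.30)(0.2850) = 0.37575
adj(I−A) = Cᵀ =
  [ 0.6750   0.0525   0.2700]
  [ 0.2250   0.4350   0.0900]
  [ 0.2850   0.0500   0.6150]
(I − A)⁻¹ = adj(I−A) / det(I−A) ≈
  [   1.7964     0.1397     0.7186]
  [   0.5988     1.1577     0.2395]
  [   0.7585     0.1331     1.6367]
x = (I − A)⁻¹ d = adj(I−A)·d / det(I−A), with det(I−A) = 0.37575:
  x_1 = (0.6750·625 + 0.0525·200 + 0.2700·150) / 0.37575 = 472.875 / 0.37575 ≈ 1258.483
  x_2 = (0.2250·625 + 0.4350·200 + 0.0900·150) / 0.37575 = 241.125 / 0.37575 ≈ 641.717
  x_3 = (0.2850·625 + 0.0500·200 + 0.6150·150) / 0.37575 = 280.375 / 0.37575 ≈ 746.174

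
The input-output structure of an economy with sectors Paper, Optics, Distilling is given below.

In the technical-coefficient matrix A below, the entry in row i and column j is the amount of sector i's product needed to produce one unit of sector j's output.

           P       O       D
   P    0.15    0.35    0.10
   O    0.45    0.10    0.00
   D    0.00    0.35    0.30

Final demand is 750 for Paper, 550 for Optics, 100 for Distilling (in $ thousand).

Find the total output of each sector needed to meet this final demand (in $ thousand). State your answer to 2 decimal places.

x_P = 1551.89, x_O = 1387.06, x_D = 836.39

I − A =
  [   0.85    -0.35    -0.10]
  [  -0.45     0.90     0.00]
  [   0.00    -0.35     0.70]
Cofactors of I−A, C_ij = (−1)^(i+j)·(minor ij) (rows/columns in the sector order above):
  C_11 = (0.90)(0.70) − (0.00)(-0.35) = 0.6300
  C_12 = −[(-0.45)(0.70) − (0.00)(0.00)] = 0.3150
  C_13 = (-0.45)(-0.35) − (0.90)(0.00) = 0.1575
  C_21 = −[(-0.35)(0.70) − (-0.10)(-0.35)] = 0.2800
  C_22 = (0.85)(0.70) − (-0.10)(0.00) = 0.5950
  C_23 = −[(0.85)(-0.35) − (-0.35)(0.00)] = 0.2975
  C_31 = (-0.35)(0.00) − (-0.10)(0.90) = 0.0900
  C_32 = −[(0.85)(0.00) − (-0.10)(-0.45)] = 0.0450
  C_33 = (0.85)(0.90) − (-0.35)(-0.45) = 0.6075
det(I−A) = Σ_j (I−A)_1j·C_1j = (0.85)(0.6300) + (-0.35)(0.3150) + (-0.10)(0.1575) = 0.4095
adj(I−A) = Cᵀ =
  [ 0.6300   0.2800   0.0900]
  [ 0.3150   0.5950   0.0450]
  [ 0.1575   0.2975   0.6075]
(I − A)⁻¹ = adj(I−A) / det(I−A) ≈
  [   1.5385     0.6838     0.2198]
  [   0.7692     1.4530     0.1099]
  [   0.3846     0.7265     1.4835]
x = (I − A)⁻¹ d = adj(I−A)·d / det(I−A), with det(I−A) = 0.4095:
  x_P = (0.6300·750 + 0.2800·550 + 0.0900·100) / 0.4095 = 635.50 / 0.4095 ≈ 1551.89
  x_O = (0.3150·750 + 0.5950·550 + 0.0450·100) / 0.4095 = 568.00 / 0.4095 ≈ 1387.06
  x_D = (0.1575·750 + 0.2975·550 + 0.6075·100) / 0.4095 = 342.50 / 0.4095 ≈ 836.39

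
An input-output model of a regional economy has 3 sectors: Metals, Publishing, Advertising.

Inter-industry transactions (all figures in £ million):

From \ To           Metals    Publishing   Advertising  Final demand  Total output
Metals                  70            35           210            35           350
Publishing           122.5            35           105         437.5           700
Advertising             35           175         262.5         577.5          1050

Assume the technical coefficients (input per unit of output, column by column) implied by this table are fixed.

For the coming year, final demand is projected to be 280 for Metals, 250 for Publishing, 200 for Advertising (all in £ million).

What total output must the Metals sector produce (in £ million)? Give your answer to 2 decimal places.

x_1 = 506.88

Technical coefficients a_ij = z_ij / X_j:
  a_11 = 70/350 = 0.20, a_21 = 122.5/350 = 0.35, a_31 = 35/350 = 0.10
  a_12 = 35/700 = 0.05, a_22 = 35/700 = 0.05, a_32 = 175/700 = 0.25
  a_13 = 210/1050 = 0.20, a_23 = 105/1050 = 0.10, a_33 = 262.5/1050 = 0.25
I − A =
  [   0.80    -0.05    -0.20]
  [  -0.35     0.95    -0.10]
  [  -0.10    -0.25     0.75]
Cofactors of I−A, C_ij = (−1)^(i+j)·(minor ij) (rows/columns in the sector order above):
  C_11 = (0.95)(0.75) − (-0.10)(-0.25) = 0.6875
  C_12 = −[(-0.35)(0.75) − (-0.10)(-0.10)] = 0.2725
  C_13 = (-0.35)(-0.25) − (0.95)(-0.10) = 0.1825
  C_21 = −[(-0.05)(0.75) − (-0.20)(-0.25)] = 0.0875
  C_22 = (0.80)(0.75) − (-0.20)(-0.10) = 0.5800
  C_23 = −[(0.80)(-0.25) − (-0.05)(-0.10)] = 0.2050
  C_31 = (-0.05)(-0.10) − (-0.20)(0.95) = 0.1950
  C_32 = −[(0.80)(-0.10) − (-0.20)(-0.35)] = 0.1500
  C_33 = (0.80)(0.95) − (-0.05)(-0.35) = 0.7425
det(I−A) = Σ_j (I−A)_1j·C_1j = (0.80)(0.6875) + (-0.05)(0.2725) + (-0.20)(0.1825) = 0.499875
adj(I−A) = Cᵀ =
  [ 0.6875   0.0875   0.1950]
  [ 0.2725   0.5800   0.1500]
  [ 0.1825   0.2050   0.7425]
(I − A)⁻¹ = adj(I−A) / det(I−A) ≈
  [   1.3753     0.1750     0.3901]
  [   0.5451     1.1603     0.3001]
  [   0.3651     0.4101     1.4854]
x = (I − A)⁻¹ d = adj(I−A)·d / det(I−A), with det(I−A) = 0.499875:
  x_1 = (0.6875·280 + 0.0875·250 + 0.1950·200) / 0.499875 = 253.375 / 0.499875 ≈ 506.88
  x_2 = (0.2725·280 + 0.5800·250 + 0.1500·200) / 0.499875 = 251.30 / 0.499875 ≈ 502.73
  x_3 = (0.1825·280 + 0.2050·250 + 0.7425·200) / 0.499875 = 250.85 / 0.499875 ≈ 501.83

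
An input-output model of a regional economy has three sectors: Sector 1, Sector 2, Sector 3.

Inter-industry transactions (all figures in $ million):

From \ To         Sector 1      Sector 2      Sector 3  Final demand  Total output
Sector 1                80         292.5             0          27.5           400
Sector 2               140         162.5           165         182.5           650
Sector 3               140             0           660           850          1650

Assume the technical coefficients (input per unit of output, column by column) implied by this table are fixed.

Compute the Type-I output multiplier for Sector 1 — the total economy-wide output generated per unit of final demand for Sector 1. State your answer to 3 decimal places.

m_1 = 3.834

Technical coefficients a_ij = z_ij / X_j:
  a_11 = 80/400 = 0.20, a_21 = 140/400 = 0.35, a_31 = 140/400 = 0.35
  a_12 = 292.5/650 = 0.45, a_22 = 162.5/650 = 0.25, a_32 = 0/650 = 0.00
  a_13 = 0/1650 = 0.00, a_23 = 165/1650 = 0.10, a_33 = 660/1650 = 0.40
I − A =
  [   0.80    -0.45     0.00]
  [  -0.35     0.75    -0.10]
  [  -0.35     0.00     0.60]
Cofactors of I−A, C_ij = (−1)^(i+j)·(minor ij) (rows/columns in the sector order above):
  C_11 = (0.75)(0.60) − (-0.10)(0.00) = 0.4500
  C_12 = −[(-0.35)(0.60) − (-0.10)(-0.35)] = 0.2450
  C_13 = (-0.35)(0.00) − (0.75)(-0.35) = 0.2625
  C_21 = −[(-0.45)(0.60) − (0.00)(0.00)] = 0.2700
  C_22 = (0.80)(0.60) − (0.00)(-0.35) = 0.4800
  C_23 = −[(0.80)(0.00) − (-0.45)(-0.35)] = 0.1575
  C_31 = (-0.45)(-0.10) − (0.00)(0.75) = 0.0450
  C_32 = −[(0.80)(-0.10) − (0.00)(-0.35)] = 0.0800
  C_33 = (0.80)(0.75) − (-0.45)(-0.35) = 0.4425
det(I−A) = Σ_j (I−A)_1j·C_1j = (0.80)(0.4500) + (-0.45)(0.2450) + (0.00)(0.2625) = 0.24975
adj(I−A) = Cᵀ =
  [ 0.4500   0.2700   0.0450]
  [ 0.2450   0.4800   0.0800]
  [ 0.2625   0.1575   0.4425]
(I − A)⁻¹ = adj(I−A) / det(I−A) ≈
  [   1.8018     1.0811     0.1802]
  [   0.9810     1.9219     0.3203]
  [   1.0511     0.6306     1.7718]
The output multiplier for sector j is the column-j sum of the Leontief inverse (I − A)⁻¹ = adj(I−A) / det(I−A).
Column 1 of adj(I−A): (0.4500, 0.2450, 0.2625); det(I−A) = 0.24975.
m_1 = (0.4500 + 0.2450 + 0.2625) / 0.24975 = 0.9575 / 0.24975 ≈ 3.834.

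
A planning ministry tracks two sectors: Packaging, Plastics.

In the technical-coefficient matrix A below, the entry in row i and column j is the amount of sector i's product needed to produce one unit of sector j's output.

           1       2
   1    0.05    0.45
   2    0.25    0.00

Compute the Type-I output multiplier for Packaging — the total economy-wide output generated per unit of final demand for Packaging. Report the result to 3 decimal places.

m_1 = 1.493

I − A =
  [   0.95    -0.45]
  [  -0.25     1.00]
det(I−A) = (0.95)(1.00) − (-0.45)(-0.25) = 0.8375
adj(I−A) = [[1.00, 0.45], [0.25, 0.95]]
(I − A)⁻¹ = adj(I−A) / det(I−A) ≈
  [   1.1940     0.5373]
  [   0.2985     1.1343]
The output multiplier for sector j is the column-j sum of the Leontief inverse (I − A)⁻¹ = adj(I−A) / det(I−A).
Column 1 of adj(I−A): (1.00, 0.25); det(I−A) = 0.8375.
m_1 = (1.00 + 0.25) / 0.8375 = 1.25 / 0.8375 ≈ 1.493.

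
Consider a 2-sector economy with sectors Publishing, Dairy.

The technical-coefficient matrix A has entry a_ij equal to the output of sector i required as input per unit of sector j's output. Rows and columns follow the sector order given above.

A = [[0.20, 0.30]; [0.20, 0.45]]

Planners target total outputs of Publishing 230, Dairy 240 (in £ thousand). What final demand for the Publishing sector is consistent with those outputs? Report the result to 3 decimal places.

d_1 = 112.000

I − A =
  [   0.80    -0.30]
  [  -0.20     0.55]
d = (I − A) x:
  d_1 = (+0.80)·230 + (-0.30)·240 = 112.000
  d_2 = (-0.20)·230 + (+0.55)·240 = 86.000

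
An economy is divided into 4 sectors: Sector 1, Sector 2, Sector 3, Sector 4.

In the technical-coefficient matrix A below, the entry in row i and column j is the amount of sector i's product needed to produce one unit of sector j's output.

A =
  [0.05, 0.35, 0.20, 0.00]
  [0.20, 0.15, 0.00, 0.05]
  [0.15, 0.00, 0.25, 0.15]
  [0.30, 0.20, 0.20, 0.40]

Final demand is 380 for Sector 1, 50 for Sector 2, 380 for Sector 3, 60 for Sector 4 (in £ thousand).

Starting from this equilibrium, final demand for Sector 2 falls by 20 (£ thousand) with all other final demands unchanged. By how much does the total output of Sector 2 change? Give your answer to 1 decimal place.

Δx_2 = -27.1

I − A =
  [   0.95    -0.35    -0.20     0.00]
  [  -0.20     0.85     0.00    -0.05]
  [  -0.15     0.00     0.75    -0.15]
  [  -0.30    -0.20    -0.20     0.60]
Compute the cofactors C_ij = (−1)^(i+j)·(3×3 minor ij) of I−A; the adjugate is their transpose:
adj(I−A) = Cᵀ =
  [ 0.349500   0.153000   0.103500   0.038625]
  [ 0.096750   0.372000   0.036500   0.040125]
  [ 0.119250   0.075750   0.427750   0.113250]
  [ 0.246750   0.225750   0.206500   0.527625]
det(I−A) = Σ_j (I−A)_1j·C_1j = (0.95)(0.349500) + (-0.35)(0.096750) + (-0.20)(0.119250) + (0.00)(0.246750) = 0.2743125
(I − A)⁻¹ = adj(I−A) / det(I−A) ≈
  [   1.2741     0.5578     0.3773     0.1408]
  [   0.3527     1.3561     0.1331     0.1463]
  [   0.4347     0.2761     1.5594     0.4129]
  [   0.8995     0.8230     0.7528     1.9234]
Δx = (I − A)⁻¹ Δd with Δd having -20 in the Sector 2 component and 0 elsewhere.
So Δx_2 = L_22 · (-20), where L_22 = adj(I−A)_22 / det(I−A) = 0.372000 / 0.2743125.
Δx_2 = 0.372000 × (-20) / 0.2743125 = -7.44 / 0.2743125 ≈ -27.1.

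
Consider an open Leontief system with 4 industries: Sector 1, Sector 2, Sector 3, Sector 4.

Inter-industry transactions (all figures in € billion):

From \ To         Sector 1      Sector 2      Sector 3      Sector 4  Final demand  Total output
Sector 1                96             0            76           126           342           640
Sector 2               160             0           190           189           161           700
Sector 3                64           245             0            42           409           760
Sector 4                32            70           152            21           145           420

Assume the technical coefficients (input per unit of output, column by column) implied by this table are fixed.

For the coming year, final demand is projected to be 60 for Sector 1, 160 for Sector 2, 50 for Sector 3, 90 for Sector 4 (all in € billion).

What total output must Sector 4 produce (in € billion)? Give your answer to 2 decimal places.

x_4 = 179.71

Technical coefficients a_ij = z_ij / X_j:
  a_11 = 96/640 = 0.15, a_21 = 160/640 = 0.25, a_31 = 64/640 = 0.10, a_41 = 32/640 = 0.05
  a_12 = 0/700 = 0.00, a_22 = 0/700 = 0.00, a_32 = 245/700 = 0.35, a_42 = 70/700 = 0.10
  a_13 = 76/760 = 0.10, a_23 = 190/760 = 0.25, a_33 = 0/760 = 0.00, a_43 = 152/760 = 0.20
  a_14 = 126/420 = 0.30, a_24 = 189/420 = 0.45, a_34 = 42/420 = 0.10, a_44 = 21/420 = 0.05
I − A =
  [   0.85     0.00    -0.10    -0.30]
  [  -0.25     1.00    -0.25    -0.45]
  [  -0.10    -0.35     1.00    -0.10]
  [  -0.05    -0.10    -0.20     0.95]
Compute the cofactors C_ij = (−1)^(i+j)·(3×3 minor ij) of I−A; the adjugate is their transpose:
adj(I−A) = Cᵀ =
  [ 0.767875   0.085250   0.158000   0.299500]
  [ 0.289000   0.759500   0.315625   0.484250]
  [ 0.189000   0.288875   0.746750   0.275125]
  [ 0.110625   0.145250   0.198750   0.756875]
det(I−A) = Σ_j (I−A)_1j·C_1j = (0.85)(0.767875) + (0.00)(0.289000) + (-0.10)(0.189000) + (-0.30)(0.110625) = 0.60060625
(I − A)⁻¹ = adj(I−A) / det(I−A) ≈
  [   1.2785     0.1419     0.2631     0.4987]
  [   0.4812     1.2646     0.5255     0.8063]
  [   0.3147     0.4810     1.2433     0.4581]
  [   0.1842     0.2418     0.3309     1.2602]
x = (I − A)⁻¹ d = adj(I−A)·d / det(I−A), with det(I−A) = 0.60060625:
  x_1 = (0.767875·60 + 0.085250·160 + 0.158000·50 + 0.299500·90) / 0.60060625 = 94.5675 / 0.60060625 ≈ 157.45
  x_2 = (0.289000·60 + 0.759500·160 + 0.315625·50 + 0.484250·90) / 0.60060625 = 198.22375 / 0.60060625 ≈ 330.04
  x_3 = (0.189000·60 + 0.288875·160 + 0.746750·50 + 0.275125·90) / 0.60060625 = 119.65875 / 0.60060625 ≈ 199.23
  x_4 = (0.110625·60 + 0.145250·160 + 0.198750·50 + 0.756875·90) / 0.60060625 = 107.93375 / 0.60060625 ≈ 179.71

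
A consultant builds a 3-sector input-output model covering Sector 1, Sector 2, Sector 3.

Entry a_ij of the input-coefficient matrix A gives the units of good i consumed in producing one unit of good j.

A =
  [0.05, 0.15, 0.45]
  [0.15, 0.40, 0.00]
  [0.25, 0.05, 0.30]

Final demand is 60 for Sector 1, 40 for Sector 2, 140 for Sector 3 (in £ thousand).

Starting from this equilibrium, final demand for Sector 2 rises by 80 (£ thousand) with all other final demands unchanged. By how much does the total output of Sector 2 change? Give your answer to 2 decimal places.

Δx_2 = 141.50

I − A =
  [   0.95    -0.15    -0.45]
  [  -0.15     0.60     0.00]
  [  -0.25    -0.05     0.70]
Cofactors of I−A, C_ij = (−1)^(i+j)·(minor ij) (rows/columns in the sector order above):
  C_11 = (0.60)(0.70) − (0.00)(-0.05) = 0.4200
  C_12 = −[(-0.15)(0.70) − (0.00)(-0.25)] = 0.1050
  C_13 = (-0.15)(-0.05) − (0.60)(-0.25) = 0.1575
  C_21 = −[(-0.15)(0.70) − (-0.45)(-0.05)] = 0.1275
  C_22 = (0.95)(0.70) − (-0.45)(-0.25) = 0.5525
  C_23 = −[(0.95)(-0.05) − (-0.15)(-0.25)] = 0.0850
  C_31 = (-0.15)(0.00) − (-0.45)(0.60) = 0.2700
  C_32 = −[(0.95)(0.00) − (-0.45)(-0.15)] = 0.0675
  C_33 = (0.95)(0.60) − (-0.15)(-0.15) = 0.5475
det(I−A) = Σ_j (I−A)_1j·C_1j = (0.95)(0.4200) + (-0.15)(0.1050) + (-0.45)(0.1575) = 0.312375
adj(I−A) = Cᵀ =
  [ 0.4200   0.1275   0.2700]
  [ 0.1050   0.5525   0.0675]
  [ 0.1575   0.0850   0.5475]
(I − A)⁻¹ = adj(I−A) / det(I−A) ≈
  [   1.3445     0.4082     0.8643]
  [   0.3361     1.7687     0.2161]
  [   0.5042     0.2721     1.7527]
Δx = (I − A)⁻¹ Δd with Δd having +80 in the Sector 2 component and 0 elsewhere.
So Δx_2 = L_22 · (+80), where L_22 = adj(I−A)_22 / det(I−A) = 0.5525 / 0.312375.
Δx_2 = 0.5525 × (+80) / 0.312375 = 44.20 / 0.312375 ≈ 141.50.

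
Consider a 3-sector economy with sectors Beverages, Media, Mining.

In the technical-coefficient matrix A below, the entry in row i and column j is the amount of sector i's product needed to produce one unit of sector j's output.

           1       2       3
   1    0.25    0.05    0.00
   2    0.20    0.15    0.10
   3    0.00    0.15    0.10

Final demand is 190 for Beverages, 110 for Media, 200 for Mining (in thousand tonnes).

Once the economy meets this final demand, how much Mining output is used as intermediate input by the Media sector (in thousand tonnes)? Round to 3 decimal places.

I − A =
  [   0.75    -0.05     0.00]
  [  -0.20     0.85    -0.10]
  [   0.00    -0.15     0.90]
Cofactors of I−A, C_ij = (−1)^(i+j)·(minor ij) (rows/columns in the sector order above):
  C_11 = (0.85)(0.90) − (-0.10)(-0.15) = 0.7500
  C_12 = −[(-0.20)(0.90) − (-0.10)(0.00)] = 0.1800
  C_13 = (-0.20)(-0.15) − (0.85)(0.00) = 0.0300
  C_21 = −[(-0.05)(0.90) − (0.00)(-0.15)] = 0.0450
  C_22 = (0.75)(0.90) − (0.00)(0.00) = 0.6750
  C_23 = −[(0.75)(-0.15) − (-0.05)(0.00)] = 0.1125
  C_31 = (-0.05)(-0.10) − (0.00)(0.85) = 0.0050
  C_32 = −[(0.75)(-0.10) − (0.00)(-0.20)] = 0.0750
  C_33 = (0.75)(0.85) − (-0.05)(-0.20) = 0.6275
det(I−A) = Σ_j (I−A)_1j·C_1j = (0.75)(0.7500) + (-0.05)(0.1800) + (0.00)(0.0300) = 0.5535
adj(I−A) = Cᵀ =
  [ 0.7500   0.0450   0.0050]
  [ 0.1800   0.6750   0.0750]
  [ 0.0300   0.1125   0.6275]
(I − A)⁻¹ = adj(I−A) / det(I−A) ≈
  [   1.3550     0.0813     0.0090]
  [   0.3252     1.2195     0.1355]
  [   0.0542     0.2033     1.1337]
First solve x = (I − A)⁻¹ d = adj(I−A)·d / det(I−A); in particular x_2 = (0.1800·190 + 0.6750·110 + 0.0750·200) / 0.5535 = 123.45 / 0.5535 ≈ 223.03523.
Intermediate flow from 3 to 2: z_32 = a_32 · x_2 = 0.15 × 123.45 / 0.5535 = 18.5175 / 0.5535 ≈ 33.455.

z_32 = 33.455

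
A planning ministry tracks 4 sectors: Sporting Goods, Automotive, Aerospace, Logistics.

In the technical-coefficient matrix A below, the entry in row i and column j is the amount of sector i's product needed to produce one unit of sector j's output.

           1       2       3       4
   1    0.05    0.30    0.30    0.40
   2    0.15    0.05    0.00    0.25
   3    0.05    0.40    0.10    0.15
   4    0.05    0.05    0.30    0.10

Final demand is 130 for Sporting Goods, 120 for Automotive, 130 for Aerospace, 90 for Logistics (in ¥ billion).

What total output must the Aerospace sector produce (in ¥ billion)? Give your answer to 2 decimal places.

x_3 = 323.59

I − A =
  [   0.95    -0.30    -0.30    -0.40]
  [  -0.15     0.95     0.00    -0.25]
  [  -0.05    -0.40     0.90    -0.15]
  [  -0.05    -0.05    -0.30     0.90]
Compute the cofactors C_ij = (−1)^(i+j)·(3×3 minor ij) of I−A; the adjugate is their transpose:
adj(I−A) = Cᵀ =
  [ 0.685500   0.405750   0.389250   0.482250]
  [ 0.129750   0.687000   0.133500   0.270750]
  [ 0.109375   0.357875   0.734125   0.270375]
  [ 0.081750   0.180000   0.273750   0.739500]
det(I−A) = Σ_j (I−A)_1j·C_1j = (0.95)(0.685500) + (-0.30)(0.129750) + (-0.30)(0.109375) + (-0.40)(0.081750) = 0.5467875
(I − A)⁻¹ = adj(I−A) / det(I−A) ≈
  [   1.2537     0.7421     0.7119     0.8820]
  [   0.2373     1.2564     0.2442     0.4952]
  [   0.2000     0.6545     1.3426     0.4945]
  [   0.1495     0.3292     0.5007     1.3524]
x = (I − A)⁻¹ d = adj(I−A)·d / det(I−A), with det(I−A) = 0.5467875:
  x_1 = (0.685500·130 + 0.405750·120 + 0.389250·130 + 0.482250·90) / 0.5467875 = 231.81 / 0.5467875 ≈ 423.95
  x_2 = (0.129750·130 + 0.687000·120 + 0.133500·130 + 0.270750·90) / 0.5467875 = 141.03 / 0.5467875 ≈ 257.92
  x_3 = (0.109375·130 + 0.357875·120 + 0.734125·130 + 0.270375·90) / 0.5467875 = 176.93375 / 0.5467875 ≈ 323.59
  x_4 = (0.081750·130 + 0.180000·120 + 0.273750·130 + 0.739500·90) / 0.5467875 = 134.37 / 0.5467875 ≈ 245.74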